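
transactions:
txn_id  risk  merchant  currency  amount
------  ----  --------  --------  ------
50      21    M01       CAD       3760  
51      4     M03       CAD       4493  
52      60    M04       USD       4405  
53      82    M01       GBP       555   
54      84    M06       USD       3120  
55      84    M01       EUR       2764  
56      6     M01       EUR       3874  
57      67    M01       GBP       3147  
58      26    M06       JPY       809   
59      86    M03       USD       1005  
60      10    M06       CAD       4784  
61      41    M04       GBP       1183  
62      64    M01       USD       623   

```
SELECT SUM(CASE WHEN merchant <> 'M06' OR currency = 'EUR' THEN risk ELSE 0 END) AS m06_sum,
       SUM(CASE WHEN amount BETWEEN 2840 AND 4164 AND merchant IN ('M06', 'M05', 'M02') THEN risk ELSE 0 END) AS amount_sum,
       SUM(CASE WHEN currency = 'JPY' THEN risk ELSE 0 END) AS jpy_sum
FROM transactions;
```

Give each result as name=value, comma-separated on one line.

[m06_sum: merchant <> 'M06' OR currency = 'EUR']
txn_id=50: ✓ → 21
txn_id=51: ✓ → 4
txn_id=52: ✓ → 60
txn_id=53: ✓ → 82
txn_id=54: ✗
txn_id=55: ✓ → 84
txn_id=56: ✓ → 6
txn_id=57: ✓ → 67
txn_id=58: ✗
txn_id=59: ✓ → 86
txn_id=60: ✗
txn_id=61: ✓ → 41
txn_id=62: ✓ → 64
m06_sum = 21 + 4 + 60 + 82 + 84 + 6 + 67 + 86 + 41 + 64 = 515
—
[amount_sum: amount BETWEEN 2840 AND 4164 AND merchant IN ('M06', 'M05', 'M02')]
txn_id=50: ✗
txn_id=51: ✗
txn_id=52: ✗
txn_id=53: ✗
txn_id=54: ✓ → 84
txn_id=55: ✗
txn_id=56: ✗
txn_id=57: ✗
txn_id=58: ✗
txn_id=59: ✗
txn_id=60: ✗
txn_id=61: ✗
txn_id=62: ✗
amount_sum = 84
—
[jpy_sum: currency = 'JPY']
txn_id=50: ✗
txn_id=51: ✗
txn_id=52: ✗
txn_id=53: ✗
txn_id=54: ✗
txn_id=55: ✗
txn_id=56: ✗
txn_id=57: ✗
txn_id=58: ✓ → 26
txn_id=59: ✗
txn_id=60: ✗
txn_id=61: ✗
txn_id=62: ✗
jpy_sum = 26

m06_sum=515, amount_sum=84, jpy_sum=26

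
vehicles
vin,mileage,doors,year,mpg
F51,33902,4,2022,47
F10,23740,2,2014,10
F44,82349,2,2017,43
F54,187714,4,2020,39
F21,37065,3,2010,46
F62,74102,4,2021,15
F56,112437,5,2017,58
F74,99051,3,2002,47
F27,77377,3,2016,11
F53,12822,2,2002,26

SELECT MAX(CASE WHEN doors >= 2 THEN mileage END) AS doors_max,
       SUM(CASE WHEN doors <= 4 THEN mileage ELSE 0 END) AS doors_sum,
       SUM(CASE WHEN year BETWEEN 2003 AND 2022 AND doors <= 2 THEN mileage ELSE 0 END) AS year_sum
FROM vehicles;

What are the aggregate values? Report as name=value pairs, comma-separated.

doors_max=187714, doors_sum=628122, year_sum=106089

[doors_max: doors >= 2]
vin=F51: ✓ → 33902
vin=F10: ✓ → 23740
vin=F44: ✓ → 82349
vin=F54: ✓ → 187714
vin=F21: ✓ → 37065
vin=F62: ✓ → 74102
vin=F56: ✓ → 112437
vin=F74: ✓ → 99051
vin=F27: ✓ → 77377
vin=F53: ✓ → 12822
doors_max = MAX(33902, 23740, 82349, 187714, 37065, 74102, 112437, 99051, 77377, 12822) = 187714
—
[doors_sum: doors <= 4]
vin=F51: ✓ → 33902
vin=F10: ✓ → 23740
vin=F44: ✓ → 82349
vin=F54: ✓ → 187714
vin=F21: ✓ → 37065
vin=F62: ✓ → 74102
vin=F56: ✗
vin=F74: ✓ → 99051
vin=F27: ✓ → 77377
vin=F53: ✓ → 12822
doors_sum = 33902 + 23740 + 82349 + 187714 + 37065 + 74102 + 99051 + 77377 + 12822 = 628122
—
[year_sum: year BETWEEN 2003 AND 2022 AND doors <= 2]
vin=F51: ✗
vin=F10: ✓ → 23740
vin=F44: ✓ → 82349
vin=F54: ✗
vin=F21: ✗
vin=F62: ✗
vin=F56: ✗
vin=F74: ✗
vin=F27: ✗
vin=F53: ✗
year_sum = 23740 + 82349 = 106089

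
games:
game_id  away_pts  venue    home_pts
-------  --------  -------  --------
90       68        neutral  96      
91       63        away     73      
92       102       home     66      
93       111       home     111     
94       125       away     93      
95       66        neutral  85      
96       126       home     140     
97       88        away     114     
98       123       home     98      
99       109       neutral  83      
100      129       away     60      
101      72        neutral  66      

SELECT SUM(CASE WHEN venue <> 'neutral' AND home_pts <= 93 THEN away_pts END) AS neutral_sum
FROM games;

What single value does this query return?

game_id=90: ✗
game_id=91: ✓ → 63
game_id=92: ✓ → 102
game_id=93: ✗
game_id=94: ✓ → 125
game_id=95: ✗
game_id=96: ✗
game_id=97: ✗
game_id=98: ✗
game_id=99: ✗
game_id=100: ✓ → 129
game_id=101: ✗
neutral_sum = 63 + 102 + 125 + 129 = 419

419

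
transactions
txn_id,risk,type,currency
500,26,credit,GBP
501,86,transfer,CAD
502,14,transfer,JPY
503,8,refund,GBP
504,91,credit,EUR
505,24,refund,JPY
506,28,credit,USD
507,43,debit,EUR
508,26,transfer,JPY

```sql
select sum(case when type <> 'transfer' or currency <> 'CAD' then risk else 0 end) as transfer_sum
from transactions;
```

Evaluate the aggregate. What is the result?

txn_id=500: ✓ → 26
txn_id=501: ✗
txn_id=502: ✓ → 14
txn_id=503: ✓ → 8
txn_id=504: ✓ → 91
txn_id=505: ✓ → 24
txn_id=506: ✓ → 28
txn_id=507: ✓ → 43
txn_id=508: ✓ → 26
transfer_sum = 26 + 14 + 8 + 91 + 24 + 28 + 43 + 26 = 260

260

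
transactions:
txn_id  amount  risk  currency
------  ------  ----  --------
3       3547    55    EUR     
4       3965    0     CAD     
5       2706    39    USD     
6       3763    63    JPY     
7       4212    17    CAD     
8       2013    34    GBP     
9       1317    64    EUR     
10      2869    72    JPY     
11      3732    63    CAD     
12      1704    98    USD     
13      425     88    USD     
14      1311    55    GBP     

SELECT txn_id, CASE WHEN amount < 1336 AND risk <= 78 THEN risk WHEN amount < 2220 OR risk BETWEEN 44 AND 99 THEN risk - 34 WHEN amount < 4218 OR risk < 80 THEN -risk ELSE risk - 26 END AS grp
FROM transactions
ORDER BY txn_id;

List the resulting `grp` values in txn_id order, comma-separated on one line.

txn_id=3: amount < 2220 OR risk BETWEEN 44 AND 99 → 21
txn_id=4: amount < 4218 OR risk < 80 → 0
txn_id=5: amount < 4218 OR risk < 80 → -39
txn_id=6: amount < 2220 OR risk BETWEEN 44 AND 99 → 29
txn_id=7: amount < 4218 OR risk < 80 → -17
txn_id=8: amount < 2220 OR risk BETWEEN 44 AND 99 → 0
txn_id=9: amount < 1336 AND risk <= 78 → 64
txn_id=10: amount < 2220 OR risk BETWEEN 44 AND 99 → 38
txn_id=11: amount < 2220 OR risk BETWEEN 44 AND 99 → 29
txn_id=12: amount < 2220 OR risk BETWEEN 44 AND 99 → 64
txn_id=13: amount < 2220 OR risk BETWEEN 44 AND 99 → 54
txn_id=14: amount < 1336 AND risk <= 78 → 55

21, 0, -39, 29, -17, 0, 64, 38, 29, 64, 54, 55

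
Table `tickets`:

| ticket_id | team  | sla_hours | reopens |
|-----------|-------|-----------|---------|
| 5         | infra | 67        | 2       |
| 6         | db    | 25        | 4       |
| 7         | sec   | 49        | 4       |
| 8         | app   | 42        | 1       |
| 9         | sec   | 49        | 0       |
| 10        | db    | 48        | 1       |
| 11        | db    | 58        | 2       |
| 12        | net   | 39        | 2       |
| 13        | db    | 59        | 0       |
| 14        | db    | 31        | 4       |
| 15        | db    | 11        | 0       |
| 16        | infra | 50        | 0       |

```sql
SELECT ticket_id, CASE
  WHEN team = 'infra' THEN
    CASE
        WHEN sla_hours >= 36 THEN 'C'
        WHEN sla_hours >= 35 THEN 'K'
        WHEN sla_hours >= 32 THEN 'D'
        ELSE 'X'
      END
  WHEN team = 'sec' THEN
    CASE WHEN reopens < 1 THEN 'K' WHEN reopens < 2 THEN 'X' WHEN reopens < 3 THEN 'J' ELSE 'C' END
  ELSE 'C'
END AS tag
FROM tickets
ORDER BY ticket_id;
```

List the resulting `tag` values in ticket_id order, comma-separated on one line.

C, C, C, C, K, C, C, C, C, C, C, C

ticket_id=5: team='infra' → inner[sla_hours >= 36] → C
ticket_id=6: team='db' → outer ELSE → C
ticket_id=7: team='sec' → inner[ELSE] → C
ticket_id=8: team='app' → outer ELSE → C
ticket_id=9: team='sec' → inner[reopens < 1] → K
ticket_id=10: team='db' → outer ELSE → C
ticket_id=11: team='db' → outer ELSE → C
ticket_id=12: team='net' → outer ELSE → C
ticket_id=13: team='db' → outer ELSE → C
ticket_id=14: team='db' → outer ELSE → C
ticket_id=15: team='db' → outer ELSE → C
ticket_id=16: team='infra' → inner[sla_hours >= 36] → C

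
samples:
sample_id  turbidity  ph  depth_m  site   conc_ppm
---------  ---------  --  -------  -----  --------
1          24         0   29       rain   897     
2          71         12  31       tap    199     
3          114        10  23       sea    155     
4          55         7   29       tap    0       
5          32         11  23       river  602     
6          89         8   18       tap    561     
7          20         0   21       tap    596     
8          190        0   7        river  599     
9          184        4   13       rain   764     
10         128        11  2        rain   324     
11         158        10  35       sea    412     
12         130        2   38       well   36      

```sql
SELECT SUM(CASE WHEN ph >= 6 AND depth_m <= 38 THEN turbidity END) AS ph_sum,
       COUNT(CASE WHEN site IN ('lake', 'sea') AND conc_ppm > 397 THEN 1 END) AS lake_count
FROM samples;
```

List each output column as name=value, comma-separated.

[ph_sum: ph >= 6 AND depth_m <= 38]
sample_id=1: ✗
sample_id=2: ✓ → 71
sample_id=3: ✓ → 114
sample_id=4: ✓ → 55
sample_id=5: ✓ → 32
sample_id=6: ✓ → 89
sample_id=7: ✗
sample_id=8: ✗
sample_id=9: ✗
sample_id=10: ✓ → 128
sample_id=11: ✓ → 158
sample_id=12: ✗
ph_sum = 71 + 114 + 55 + 32 + 89 + 128 + 158 = 647
—
[lake_count: site IN ('lake', 'sea') AND conc_ppm > 397]
sample_id=1: ✗
sample_id=2: ✗
sample_id=3: ✗
sample_id=4: ✗
sample_id=5: ✗
sample_id=6: ✗
sample_id=7: ✗
sample_id=8: ✗
sample_id=9: ✗
sample_id=10: ✗
sample_id=11: ✓ → 1
sample_id=12: ✗
lake_count = COUNT(1) = 1

ph_sum=647, lake_count=1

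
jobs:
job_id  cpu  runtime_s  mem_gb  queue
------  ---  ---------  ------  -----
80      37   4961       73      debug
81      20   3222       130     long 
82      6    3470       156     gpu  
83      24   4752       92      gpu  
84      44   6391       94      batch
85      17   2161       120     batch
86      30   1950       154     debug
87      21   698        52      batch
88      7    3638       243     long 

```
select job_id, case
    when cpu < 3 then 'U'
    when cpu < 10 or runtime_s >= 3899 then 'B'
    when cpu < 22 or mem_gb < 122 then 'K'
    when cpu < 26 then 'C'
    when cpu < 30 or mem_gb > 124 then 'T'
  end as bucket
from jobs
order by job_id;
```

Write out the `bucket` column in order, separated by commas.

job_id=80: cpu < 10 or runtime_s >= 3899 → B
job_id=81: cpu < 22 or mem_gb < 122 → K
job_id=82: cpu < 10 or runtime_s >= 3899 → B
job_id=83: cpu < 10 or runtime_s >= 3899 → B
job_id=84: cpu < 10 or runtime_s >= 3899 → B
job_id=85: cpu < 22 or mem_gb < 122 → K
job_id=86: cpu < 30 or mem_gb > 124 → T
job_id=87: cpu < 22 or mem_gb < 122 → K
job_id=88: cpu < 10 or runtime_s >= 3899 → B

B, K, B, B, B, K, T, K, B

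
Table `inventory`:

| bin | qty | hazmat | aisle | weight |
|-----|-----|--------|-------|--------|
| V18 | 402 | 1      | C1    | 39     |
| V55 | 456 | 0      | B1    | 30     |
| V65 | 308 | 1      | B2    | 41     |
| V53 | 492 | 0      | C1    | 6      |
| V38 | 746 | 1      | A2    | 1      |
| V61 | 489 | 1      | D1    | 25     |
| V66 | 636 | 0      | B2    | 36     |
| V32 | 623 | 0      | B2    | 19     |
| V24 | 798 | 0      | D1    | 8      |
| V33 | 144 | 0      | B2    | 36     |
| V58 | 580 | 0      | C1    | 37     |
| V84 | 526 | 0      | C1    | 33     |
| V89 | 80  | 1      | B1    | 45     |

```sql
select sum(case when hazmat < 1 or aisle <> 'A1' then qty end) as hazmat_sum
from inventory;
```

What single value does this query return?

bin=V18: ✓ → 402
bin=V55: ✓ → 456
bin=V65: ✓ → 308
bin=V53: ✓ → 492
bin=V38: ✓ → 746
bin=V61: ✓ → 489
bin=V66: ✓ → 636
bin=V32: ✓ → 623
bin=V24: ✓ → 798
bin=V33: ✓ → 144
bin=V58: ✓ → 580
bin=V84: ✓ → 526
bin=V89: ✓ → 80
hazmat_sum = 402 + 456 + 308 + 492 + 746 + 489 + 636 + 623 + 798 + 144 + 580 + 526 + 80 = 6280

6280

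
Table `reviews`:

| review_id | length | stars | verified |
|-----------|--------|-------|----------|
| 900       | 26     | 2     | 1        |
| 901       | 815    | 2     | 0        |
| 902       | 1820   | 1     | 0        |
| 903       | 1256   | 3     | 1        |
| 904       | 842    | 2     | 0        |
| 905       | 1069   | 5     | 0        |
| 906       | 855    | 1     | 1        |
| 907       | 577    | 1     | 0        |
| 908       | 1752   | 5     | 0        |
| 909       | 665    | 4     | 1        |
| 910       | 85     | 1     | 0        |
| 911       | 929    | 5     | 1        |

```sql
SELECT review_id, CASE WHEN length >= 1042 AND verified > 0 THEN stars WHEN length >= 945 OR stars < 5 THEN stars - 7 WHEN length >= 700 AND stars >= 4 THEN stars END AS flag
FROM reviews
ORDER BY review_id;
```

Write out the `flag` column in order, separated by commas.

-5, -5, -6, 3, -5, -2, -6, -6, -2, -3, -6, 5

review_id=900: length >= 945 OR stars < 5 → -5
review_id=901: length >= 945 OR stars < 5 → -5
review_id=902: length >= 945 OR stars < 5 → -6
review_id=903: length >= 1042 AND verified > 0 → 3
review_id=904: length >= 945 OR stars < 5 → -5
review_id=905: length >= 945 OR stars < 5 → -2
review_id=906: length >= 945 OR stars < 5 → -6
review_id=907: length >= 945 OR stars < 5 → -6
review_id=908: length >= 945 OR stars < 5 → -2
review_id=909: length >= 945 OR stars < 5 → -3
review_id=910: length >= 945 OR stars < 5 → -6
review_id=911: length >= 700 AND stars >= 4 → 5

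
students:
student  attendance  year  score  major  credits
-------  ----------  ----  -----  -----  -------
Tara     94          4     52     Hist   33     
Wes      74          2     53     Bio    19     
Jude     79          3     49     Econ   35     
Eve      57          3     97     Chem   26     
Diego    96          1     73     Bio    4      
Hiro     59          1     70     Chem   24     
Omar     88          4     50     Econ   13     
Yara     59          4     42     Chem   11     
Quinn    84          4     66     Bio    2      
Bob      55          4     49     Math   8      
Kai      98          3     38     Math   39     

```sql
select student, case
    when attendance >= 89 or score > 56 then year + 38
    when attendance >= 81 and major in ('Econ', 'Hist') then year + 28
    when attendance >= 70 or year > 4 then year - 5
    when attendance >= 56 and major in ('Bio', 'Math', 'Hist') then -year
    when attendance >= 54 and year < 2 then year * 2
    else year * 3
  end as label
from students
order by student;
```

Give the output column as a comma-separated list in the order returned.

student=Bob: ELSE → 12
student=Diego: attendance >= 89 or score > 56 → 39
student=Eve: attendance >= 89 or score > 56 → 41
student=Hiro: attendance >= 89 or score > 56 → 39
student=Jude: attendance >= 70 or year > 4 → -2
student=Kai: attendance >= 89 or score > 56 → 41
student=Omar: attendance >= 81 and major in ('Econ', 'Hist') → 32
student=Quinn: attendance >= 89 or score > 56 → 42
student=Tara: attendance >= 89 or score > 56 → 42
student=Wes: attendance >= 70 or year > 4 → -3
student=Yara: ELSE → 12

12, 39, 41, 39, -2, 41, 32, 42, 42, -3, 12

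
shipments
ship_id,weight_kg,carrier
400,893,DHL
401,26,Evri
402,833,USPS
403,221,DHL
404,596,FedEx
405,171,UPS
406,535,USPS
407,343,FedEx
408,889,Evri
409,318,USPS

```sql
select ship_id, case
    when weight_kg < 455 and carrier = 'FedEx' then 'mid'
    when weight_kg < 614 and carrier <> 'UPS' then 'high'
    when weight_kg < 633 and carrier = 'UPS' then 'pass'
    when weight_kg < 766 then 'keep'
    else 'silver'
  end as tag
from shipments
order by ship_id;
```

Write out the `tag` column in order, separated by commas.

silver, high, silver, high, high, pass, high, mid, silver, high

ship_id=400: ELSE → silver
ship_id=401: weight_kg < 614 and carrier <> 'UPS' → high
ship_id=402: ELSE → silver
ship_id=403: weight_kg < 614 and carrier <> 'UPS' → high
ship_id=404: weight_kg < 614 and carrier <> 'UPS' → high
ship_id=405: weight_kg < 633 and carrier = 'UPS' → pass
ship_id=406: weight_kg < 614 and carrier <> 'UPS' → high
ship_id=407: weight_kg < 455 and carrier = 'FedEx' → mid
ship_id=408: ELSE → silver
ship_id=409: weight_kg < 614 and carrier <> 'UPS' → high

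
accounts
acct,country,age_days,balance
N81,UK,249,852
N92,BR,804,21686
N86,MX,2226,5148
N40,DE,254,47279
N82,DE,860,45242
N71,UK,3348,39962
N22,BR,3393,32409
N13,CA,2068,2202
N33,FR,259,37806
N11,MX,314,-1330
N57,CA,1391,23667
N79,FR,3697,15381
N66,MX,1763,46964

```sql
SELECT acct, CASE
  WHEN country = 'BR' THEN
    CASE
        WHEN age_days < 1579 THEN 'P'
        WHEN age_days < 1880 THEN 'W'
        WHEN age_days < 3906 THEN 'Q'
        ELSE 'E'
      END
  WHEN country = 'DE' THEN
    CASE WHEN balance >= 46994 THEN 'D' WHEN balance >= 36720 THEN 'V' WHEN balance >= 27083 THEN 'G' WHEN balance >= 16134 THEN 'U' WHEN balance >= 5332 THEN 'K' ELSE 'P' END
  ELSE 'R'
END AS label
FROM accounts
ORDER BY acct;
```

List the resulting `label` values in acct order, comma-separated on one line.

acct=N11: country='MX' → outer ELSE → R
acct=N13: country='CA' → outer ELSE → R
acct=N22: country='BR' → inner[age_days < 3906] → Q
acct=N33: country='FR' → outer ELSE → R
acct=N40: country='DE' → inner[balance >= 46994] → D
acct=N57: country='CA' → outer ELSE → R
acct=N66: country='MX' → outer ELSE → R
acct=N71: country='UK' → outer ELSE → R
acct=N79: country='FR' → outer ELSE → R
acct=N81: country='UK' → outer ELSE → R
acct=N82: country='DE' → inner[balance >= 36720] → V
acct=N86: country='MX' → outer ELSE → R
acct=N92: country='BR' → inner[age_days < 1579] → P

R, R, Q, R, D, R, R, R, R, R, V, R, P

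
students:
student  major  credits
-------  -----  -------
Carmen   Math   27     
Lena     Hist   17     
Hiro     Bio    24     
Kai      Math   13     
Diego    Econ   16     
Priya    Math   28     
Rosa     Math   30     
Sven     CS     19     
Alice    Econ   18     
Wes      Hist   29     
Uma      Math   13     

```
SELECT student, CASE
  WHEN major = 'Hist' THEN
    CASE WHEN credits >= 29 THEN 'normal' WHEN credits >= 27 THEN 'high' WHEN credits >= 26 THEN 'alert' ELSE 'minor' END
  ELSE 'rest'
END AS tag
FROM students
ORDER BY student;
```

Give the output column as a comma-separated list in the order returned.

student=Alice: major='Econ' → outer ELSE → rest
student=Carmen: major='Math' → outer ELSE → rest
student=Diego: major='Econ' → outer ELSE → rest
student=Hiro: major='Bio' → outer ELSE → rest
student=Kai: major='Math' → outer ELSE → rest
student=Lena: major='Hist' → inner[ELSE] → minor
student=Priya: major='Math' → outer ELSE → rest
student=Rosa: major='Math' → outer ELSE → rest
student=Sven: major='CS' → outer ELSE → rest
student=Uma: major='Math' → outer ELSE → rest
student=Wes: major='Hist' → inner[credits >= 29] → normal

rest, rest, rest, rest, rest, minor, rest, rest, rest, rest, normal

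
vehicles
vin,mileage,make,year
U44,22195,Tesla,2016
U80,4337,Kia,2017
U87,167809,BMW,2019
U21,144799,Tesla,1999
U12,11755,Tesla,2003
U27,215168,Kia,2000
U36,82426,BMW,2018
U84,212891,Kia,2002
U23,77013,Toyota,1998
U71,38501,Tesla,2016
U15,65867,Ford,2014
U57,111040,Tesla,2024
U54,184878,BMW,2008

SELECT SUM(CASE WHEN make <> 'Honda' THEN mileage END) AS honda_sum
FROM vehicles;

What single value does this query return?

1338679

vin=U44: ✓ → 22195
vin=U80: ✓ → 4337
vin=U87: ✓ → 167809
vin=U21: ✓ → 144799
vin=U12: ✓ → 11755
vin=U27: ✓ → 215168
vin=U36: ✓ → 82426
vin=U84: ✓ → 212891
vin=U23: ✓ → 77013
vin=U71: ✓ → 38501
vin=U15: ✓ → 65867
vin=U57: ✓ → 111040
vin=U54: ✓ → 184878
honda_sum = 22195 + 4337 + 167809 + 144799 + 11755 + 215168 + 82426 + 212891 + 77013 + 38501 + 65867 + 111040 + 184878 = 1338679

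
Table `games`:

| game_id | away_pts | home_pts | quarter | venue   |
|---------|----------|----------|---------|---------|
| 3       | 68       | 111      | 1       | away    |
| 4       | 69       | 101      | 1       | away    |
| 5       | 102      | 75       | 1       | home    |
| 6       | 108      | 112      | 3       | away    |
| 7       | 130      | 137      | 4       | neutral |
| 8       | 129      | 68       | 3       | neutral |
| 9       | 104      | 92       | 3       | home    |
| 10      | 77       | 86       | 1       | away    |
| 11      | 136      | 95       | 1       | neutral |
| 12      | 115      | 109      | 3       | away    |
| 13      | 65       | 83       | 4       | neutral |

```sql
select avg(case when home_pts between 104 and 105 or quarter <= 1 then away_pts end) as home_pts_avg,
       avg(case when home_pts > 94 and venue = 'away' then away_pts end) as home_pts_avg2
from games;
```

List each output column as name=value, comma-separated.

[home_pts_avg: home_pts between 104 and 105 or quarter <= 1]
game_id=3: ✓ → 68
game_id=4: ✓ → 69
game_id=5: ✓ → 102
game_id=6: ✗
game_id=7: ✗
game_id=8: ✗
game_id=9: ✗
game_id=10: ✓ → 77
game_id=11: ✓ → 136
game_id=12: ✗
game_id=13: ✗
home_pts_avg = (68 + 69 + 102 + 77 + 136) / 5 = 90.4
—
[home_pts_avg2: home_pts > 94 and venue = 'away']
game_id=3: ✓ → 68
game_id=4: ✓ → 69
game_id=5: ✗
game_id=6: ✓ → 108
game_id=7: ✗
game_id=8: ✗
game_id=9: ✗
game_id=10: ✗
game_id=11: ✗
game_id=12: ✓ → 115
game_id=13: ✗
home_pts_avg2 = (68 + 69 + 108 + 115) / 4 = 90

home_pts_avg=90.4, home_pts_avg2=90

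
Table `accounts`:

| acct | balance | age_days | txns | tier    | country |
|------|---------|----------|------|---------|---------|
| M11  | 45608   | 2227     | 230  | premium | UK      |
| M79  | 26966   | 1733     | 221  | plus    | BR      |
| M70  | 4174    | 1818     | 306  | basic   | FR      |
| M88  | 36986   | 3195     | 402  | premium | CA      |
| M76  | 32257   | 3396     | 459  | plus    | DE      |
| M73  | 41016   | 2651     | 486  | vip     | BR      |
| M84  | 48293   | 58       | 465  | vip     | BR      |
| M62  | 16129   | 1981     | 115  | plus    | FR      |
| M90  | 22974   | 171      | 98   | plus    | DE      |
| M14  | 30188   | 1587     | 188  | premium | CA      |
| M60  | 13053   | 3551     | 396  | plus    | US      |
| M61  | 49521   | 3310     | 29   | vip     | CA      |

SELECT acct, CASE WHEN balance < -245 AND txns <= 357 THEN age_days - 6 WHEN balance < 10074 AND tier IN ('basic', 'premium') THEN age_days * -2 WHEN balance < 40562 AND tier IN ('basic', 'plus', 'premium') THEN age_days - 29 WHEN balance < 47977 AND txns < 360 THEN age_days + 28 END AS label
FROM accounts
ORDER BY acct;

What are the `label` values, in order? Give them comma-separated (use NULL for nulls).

acct=M11: balance < 47977 AND txns < 360 → 2255
acct=M14: balance < 40562 AND tier IN ('basic', 'plus', 'premium') → 1558
acct=M60: balance < 40562 AND tier IN ('basic', 'plus', 'premium') → 3522
acct=M61: (no match → NULL) → NULL
acct=M62: balance < 40562 AND tier IN ('basic', 'plus', 'premium') → 1952
acct=M70: balance < 10074 AND tier IN ('basic', 'premium') → -3636
acct=M73: (no match → NULL) → NULL
acct=M76: balance < 40562 AND tier IN ('basic', 'plus', 'premium') → 3367
acct=M79: balance < 40562 AND tier IN ('basic', 'plus', 'premium') → 1704
acct=M84: (no match → NULL) → NULL
acct=M88: balance < 40562 AND tier IN ('basic', 'plus', 'premium') → 3166
acct=M90: balance < 40562 AND tier IN ('basic', 'plus', 'premium') → 142

2255, 1558, 3522, NULL, 1952, -3636, NULL, 3367, 1704, NULL, 3166, 142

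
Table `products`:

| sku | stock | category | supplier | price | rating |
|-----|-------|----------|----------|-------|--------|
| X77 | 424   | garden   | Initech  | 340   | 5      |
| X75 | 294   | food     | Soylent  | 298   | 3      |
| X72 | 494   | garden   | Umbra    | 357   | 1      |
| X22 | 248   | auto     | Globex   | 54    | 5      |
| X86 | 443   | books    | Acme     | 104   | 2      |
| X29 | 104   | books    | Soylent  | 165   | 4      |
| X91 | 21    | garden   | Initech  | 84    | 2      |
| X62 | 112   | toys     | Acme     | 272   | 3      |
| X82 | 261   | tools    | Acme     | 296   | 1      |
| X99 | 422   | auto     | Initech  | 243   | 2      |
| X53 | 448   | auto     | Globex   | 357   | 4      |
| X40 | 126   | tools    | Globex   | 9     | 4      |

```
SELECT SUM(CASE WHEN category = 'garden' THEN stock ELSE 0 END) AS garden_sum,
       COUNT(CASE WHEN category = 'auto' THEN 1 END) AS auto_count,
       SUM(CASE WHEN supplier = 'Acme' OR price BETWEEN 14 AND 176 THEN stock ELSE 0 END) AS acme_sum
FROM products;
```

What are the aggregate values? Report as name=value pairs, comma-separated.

garden_sum=939, auto_count=3, acme_sum=1189

[garden_sum: category = 'garden']
sku=X77: ✓ → 424
sku=X75: ✗
sku=X72: ✓ → 494
sku=X22: ✗
sku=X86: ✗
sku=X29: ✗
sku=X91: ✓ → 21
sku=X62: ✗
sku=X82: ✗
sku=X99: ✗
sku=X53: ✗
sku=X40: ✗
garden_sum = 424 + 494 + 21 = 939
—
[auto_count: category = 'auto']
sku=X77: ✗
sku=X75: ✗
sku=X72: ✗
sku=X22: ✓ → 1
sku=X86: ✗
sku=X29: ✗
sku=X91: ✗
sku=X62: ✗
sku=X82: ✗
sku=X99: ✓ → 1
sku=X53: ✓ → 1
sku=X40: ✗
auto_count = COUNT(1, 1, 1) = 3
—
[acme_sum: supplier = 'Acme' OR price BETWEEN 14 AND 176]
sku=X77: ✗
sku=X75: ✗
sku=X72: ✗
sku=X22: ✓ → 248
sku=X86: ✓ → 443
sku=X29: ✓ → 104
sku=X91: ✓ → 21
sku=X62: ✓ → 112
sku=X82: ✓ → 261
sku=X99: ✗
sku=X53: ✗
sku=X40: ✗
acme_sum = 248 + 443 + 104 + 21 + 112 + 261 = 1189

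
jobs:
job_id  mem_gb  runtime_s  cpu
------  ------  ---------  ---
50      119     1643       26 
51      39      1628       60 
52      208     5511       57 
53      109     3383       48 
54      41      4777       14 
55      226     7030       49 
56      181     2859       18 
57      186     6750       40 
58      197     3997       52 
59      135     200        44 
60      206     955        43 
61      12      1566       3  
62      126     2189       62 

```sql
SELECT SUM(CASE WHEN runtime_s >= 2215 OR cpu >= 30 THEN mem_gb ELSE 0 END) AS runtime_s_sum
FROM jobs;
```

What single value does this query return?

1654

job_id=50: ✗
job_id=51: ✓ → 39
job_id=52: ✓ → 208
job_id=53: ✓ → 109
job_id=54: ✓ → 41
job_id=55: ✓ → 226
job_id=56: ✓ → 181
job_id=57: ✓ → 186
job_id=58: ✓ → 197
job_id=59: ✓ → 135
job_id=60: ✓ → 206
job_id=61: ✗
job_id=62: ✓ → 126
runtime_s_sum = 39 + 208 + 109 + 41 + 226 + 181 + 186 + 197 + 135 + 206 + 126 = 1654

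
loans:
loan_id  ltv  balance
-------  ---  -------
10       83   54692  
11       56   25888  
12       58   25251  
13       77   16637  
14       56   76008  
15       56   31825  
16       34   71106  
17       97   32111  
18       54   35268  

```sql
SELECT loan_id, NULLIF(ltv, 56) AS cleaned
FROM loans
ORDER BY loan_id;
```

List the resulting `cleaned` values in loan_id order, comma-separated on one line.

83, NULL, 58, 77, NULL, NULL, 34, 97, 54

loan_id=10: ltv=83 vs 56: differ → 83
loan_id=11: ltv=56 vs 56: equal → NULL
loan_id=12: ltv=58 vs 56: differ → 58
loan_id=13: ltv=77 vs 56: differ → 77
loan_id=14: ltv=56 vs 56: equal → NULL
loan_id=15: ltv=56 vs 56: equal → NULL
loan_id=16: ltv=34 vs 56: differ → 34
loan_id=17: ltv=97 vs 56: differ → 97
loan_id=18: ltv=54 vs 56: differ → 54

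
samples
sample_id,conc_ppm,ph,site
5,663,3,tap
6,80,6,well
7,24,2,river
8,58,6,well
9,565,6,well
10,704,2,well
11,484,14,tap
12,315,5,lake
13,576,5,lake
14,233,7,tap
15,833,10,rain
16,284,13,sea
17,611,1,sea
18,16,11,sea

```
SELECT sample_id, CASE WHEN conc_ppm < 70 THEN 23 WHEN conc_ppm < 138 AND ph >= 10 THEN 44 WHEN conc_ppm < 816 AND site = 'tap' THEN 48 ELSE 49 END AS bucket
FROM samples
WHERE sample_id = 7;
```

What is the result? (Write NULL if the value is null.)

23

sample_id = 7: conc_ppm=24, ph=2, site=river.
conc_ppm < 70 → true → 23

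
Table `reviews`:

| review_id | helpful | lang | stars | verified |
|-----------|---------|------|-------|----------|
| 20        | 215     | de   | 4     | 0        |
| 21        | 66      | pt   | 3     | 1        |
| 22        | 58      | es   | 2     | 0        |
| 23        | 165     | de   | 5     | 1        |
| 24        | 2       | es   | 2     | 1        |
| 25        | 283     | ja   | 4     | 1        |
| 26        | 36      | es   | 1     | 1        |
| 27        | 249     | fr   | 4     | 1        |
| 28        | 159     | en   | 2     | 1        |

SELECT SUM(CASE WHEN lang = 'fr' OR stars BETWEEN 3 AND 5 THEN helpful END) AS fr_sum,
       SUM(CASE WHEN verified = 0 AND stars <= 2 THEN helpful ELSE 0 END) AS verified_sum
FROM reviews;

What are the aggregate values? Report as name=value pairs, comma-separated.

[fr_sum: lang = 'fr' OR stars BETWEEN 3 AND 5]
review_id=20: ✓ → 215
review_id=21: ✓ → 66
review_id=22: ✗
review_id=23: ✓ → 165
review_id=24: ✗
review_id=25: ✓ → 283
review_id=26: ✗
review_id=27: ✓ → 249
review_id=28: ✗
fr_sum = 215 + 66 + 165 + 283 + 249 = 978
—
[verified_sum: verified = 0 AND stars <= 2]
review_id=20: ✗
review_id=21: ✗
review_id=22: ✓ → 58
review_id=23: ✗
review_id=24: ✗
review_id=25: ✗
review_id=26: ✗
review_id=27: ✗
review_id=28: ✗
verified_sum = 58

fr_sum=978, verified_sum=58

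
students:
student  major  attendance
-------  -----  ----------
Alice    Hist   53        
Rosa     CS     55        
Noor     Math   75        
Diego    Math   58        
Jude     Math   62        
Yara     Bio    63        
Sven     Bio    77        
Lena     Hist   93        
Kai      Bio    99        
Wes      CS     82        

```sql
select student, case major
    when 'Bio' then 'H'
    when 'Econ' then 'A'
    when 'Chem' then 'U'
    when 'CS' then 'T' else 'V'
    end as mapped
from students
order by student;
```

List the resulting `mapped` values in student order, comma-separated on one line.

student=Alice: ELSE → V
student=Diego: ELSE → V
student=Jude: ELSE → V
student=Kai: major='Bio' → H
student=Lena: ELSE → V
student=Noor: ELSE → V
student=Rosa: major='CS' → T
student=Sven: major='Bio' → H
student=Wes: major='CS' → T
student=Yara: major='Bio' → H

V, V, V, H, V, V, T, H, T, H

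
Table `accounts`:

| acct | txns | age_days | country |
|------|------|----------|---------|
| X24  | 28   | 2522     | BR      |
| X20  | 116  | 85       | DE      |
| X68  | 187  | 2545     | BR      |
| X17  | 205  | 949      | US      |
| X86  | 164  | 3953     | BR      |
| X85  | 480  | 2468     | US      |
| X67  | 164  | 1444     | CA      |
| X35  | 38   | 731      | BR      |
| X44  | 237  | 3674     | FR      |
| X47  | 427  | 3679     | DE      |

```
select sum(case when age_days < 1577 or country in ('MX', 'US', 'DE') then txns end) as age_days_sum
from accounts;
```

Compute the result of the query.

1430

acct=X24: ✗
acct=X20: ✓ → 116
acct=X68: ✗
acct=X17: ✓ → 205
acct=X86: ✗
acct=X85: ✓ → 480
acct=X67: ✓ → 164
acct=X35: ✓ → 38
acct=X44: ✗
acct=X47: ✓ → 427
age_days_sum = 116 + 205 + 480 + 164 + 38 + 427 = 1430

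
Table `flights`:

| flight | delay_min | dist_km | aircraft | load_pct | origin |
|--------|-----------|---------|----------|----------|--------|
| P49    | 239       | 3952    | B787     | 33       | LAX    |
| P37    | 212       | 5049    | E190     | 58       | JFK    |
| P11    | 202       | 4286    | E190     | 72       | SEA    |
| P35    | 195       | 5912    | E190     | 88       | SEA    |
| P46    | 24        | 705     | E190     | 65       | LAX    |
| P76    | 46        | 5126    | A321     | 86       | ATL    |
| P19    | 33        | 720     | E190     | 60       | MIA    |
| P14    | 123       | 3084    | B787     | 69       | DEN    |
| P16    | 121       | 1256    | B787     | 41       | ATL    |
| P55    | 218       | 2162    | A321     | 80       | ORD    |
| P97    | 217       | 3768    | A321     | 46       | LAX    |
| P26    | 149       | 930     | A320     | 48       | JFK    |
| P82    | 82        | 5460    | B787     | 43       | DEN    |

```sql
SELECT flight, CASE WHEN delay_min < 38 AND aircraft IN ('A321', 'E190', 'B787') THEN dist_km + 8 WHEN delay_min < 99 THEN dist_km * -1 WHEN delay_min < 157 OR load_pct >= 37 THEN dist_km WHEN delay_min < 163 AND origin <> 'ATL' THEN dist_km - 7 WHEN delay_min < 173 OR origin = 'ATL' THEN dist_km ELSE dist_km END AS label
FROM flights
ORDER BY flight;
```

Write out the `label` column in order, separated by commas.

flight=P11: delay_min < 157 OR load_pct >= 37 → 4286
flight=P14: delay_min < 157 OR load_pct >= 37 → 3084
flight=P16: delay_min < 157 OR load_pct >= 37 → 1256
flight=P19: delay_min < 38 AND aircraft IN ('A321', 'E190', 'B787') → 728
flight=P26: delay_min < 157 OR load_pct >= 37 → 930
flight=P35: delay_min < 157 OR load_pct >= 37 → 5912
flight=P37: delay_min < 157 OR load_pct >= 37 → 5049
flight=P46: delay_min < 38 AND aircraft IN ('A321', 'E190', 'B787') → 713
flight=P49: ELSE → 3952
flight=P55: delay_min < 157 OR load_pct >= 37 → 2162
flight=P76: delay_min < 99 → -5126
flight=P82: delay_min < 99 → -5460
flight=P97: delay_min < 157 OR load_pct >= 37 → 3768

4286, 3084, 1256, 728, 930, 5912, 5049, 713, 3952, 2162, -5126, -5460, 3768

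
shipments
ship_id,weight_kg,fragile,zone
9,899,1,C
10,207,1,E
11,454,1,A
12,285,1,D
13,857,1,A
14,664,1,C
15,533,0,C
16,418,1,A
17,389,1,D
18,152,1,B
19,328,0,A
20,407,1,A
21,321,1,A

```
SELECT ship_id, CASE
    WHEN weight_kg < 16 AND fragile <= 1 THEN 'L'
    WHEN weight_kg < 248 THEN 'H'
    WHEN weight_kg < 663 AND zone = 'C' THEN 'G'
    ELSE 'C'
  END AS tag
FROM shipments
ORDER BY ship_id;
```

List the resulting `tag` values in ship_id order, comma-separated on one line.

C, H, C, C, C, C, G, C, C, H, C, C, C

ship_id=9: ELSE → C
ship_id=10: weight_kg < 248 → H
ship_id=11: ELSE → C
ship_id=12: ELSE → C
ship_id=13: ELSE → C
ship_id=14: ELSE → C
ship_id=15: weight_kg < 663 AND zone = 'C' → G
ship_id=16: ELSE → C
ship_id=17: ELSE → C
ship_id=18: weight_kg < 248 → H
ship_id=19: ELSE → C
ship_id=20: ELSE → C
ship_id=21: ELSE → C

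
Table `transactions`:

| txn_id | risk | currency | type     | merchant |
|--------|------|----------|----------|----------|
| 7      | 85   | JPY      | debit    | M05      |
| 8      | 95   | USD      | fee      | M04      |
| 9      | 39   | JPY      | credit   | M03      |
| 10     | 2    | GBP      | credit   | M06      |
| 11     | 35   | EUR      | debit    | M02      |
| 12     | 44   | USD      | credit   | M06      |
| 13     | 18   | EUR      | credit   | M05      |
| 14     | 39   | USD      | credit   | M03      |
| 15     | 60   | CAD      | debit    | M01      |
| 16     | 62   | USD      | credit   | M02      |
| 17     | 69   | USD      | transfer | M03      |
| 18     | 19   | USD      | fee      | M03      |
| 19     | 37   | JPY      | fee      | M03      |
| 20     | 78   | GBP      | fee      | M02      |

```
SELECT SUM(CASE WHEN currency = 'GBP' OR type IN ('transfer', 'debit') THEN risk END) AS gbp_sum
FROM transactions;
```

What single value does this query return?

txn_id=7: ✓ → 85
txn_id=8: ✗
txn_id=9: ✗
txn_id=10: ✓ → 2
txn_id=11: ✓ → 35
txn_id=12: ✗
txn_id=13: ✗
txn_id=14: ✗
txn_id=15: ✓ → 60
txn_id=16: ✗
txn_id=17: ✓ → 69
txn_id=18: ✗
txn_id=19: ✗
txn_id=20: ✓ → 78
gbp_sum = 85 + 2 + 35 + 60 + 69 + 78 = 329

329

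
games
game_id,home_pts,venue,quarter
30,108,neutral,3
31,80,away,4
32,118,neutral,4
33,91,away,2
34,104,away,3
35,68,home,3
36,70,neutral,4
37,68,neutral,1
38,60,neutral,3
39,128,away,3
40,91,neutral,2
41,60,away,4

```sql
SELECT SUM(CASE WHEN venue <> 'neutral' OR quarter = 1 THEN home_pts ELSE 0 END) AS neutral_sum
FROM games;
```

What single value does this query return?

game_id=30: ✗
game_id=31: ✓ → 80
game_id=32: ✗
game_id=33: ✓ → 91
game_id=34: ✓ → 104
game_id=35: ✓ → 68
game_id=36: ✗
game_id=37: ✓ → 68
game_id=38: ✗
game_id=39: ✓ → 128
game_id=40: ✗
game_id=41: ✓ → 60
neutral_sum = 80 + 91 + 104 + 68 + 68 + 128 + 60 = 599

599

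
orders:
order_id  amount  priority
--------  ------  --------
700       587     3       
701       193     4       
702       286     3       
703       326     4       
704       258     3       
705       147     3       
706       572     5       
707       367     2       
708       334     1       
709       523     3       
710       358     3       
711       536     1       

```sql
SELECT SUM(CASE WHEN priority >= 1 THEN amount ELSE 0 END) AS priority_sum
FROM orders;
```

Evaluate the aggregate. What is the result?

order_id=700: ✓ → 587
order_id=701: ✓ → 193
order_id=702: ✓ → 286
order_id=703: ✓ → 326
order_id=704: ✓ → 258
order_id=705: ✓ → 147
order_id=706: ✓ → 572
order_id=707: ✓ → 367
order_id=708: ✓ → 334
order_id=709: ✓ → 523
order_id=710: ✓ → 358
order_id=711: ✓ → 536
priority_sum = 587 + 193 + 286 + 326 + 258 + 147 + 572 + 367 + 334 + 523 + 358 + 536 = 4487

4487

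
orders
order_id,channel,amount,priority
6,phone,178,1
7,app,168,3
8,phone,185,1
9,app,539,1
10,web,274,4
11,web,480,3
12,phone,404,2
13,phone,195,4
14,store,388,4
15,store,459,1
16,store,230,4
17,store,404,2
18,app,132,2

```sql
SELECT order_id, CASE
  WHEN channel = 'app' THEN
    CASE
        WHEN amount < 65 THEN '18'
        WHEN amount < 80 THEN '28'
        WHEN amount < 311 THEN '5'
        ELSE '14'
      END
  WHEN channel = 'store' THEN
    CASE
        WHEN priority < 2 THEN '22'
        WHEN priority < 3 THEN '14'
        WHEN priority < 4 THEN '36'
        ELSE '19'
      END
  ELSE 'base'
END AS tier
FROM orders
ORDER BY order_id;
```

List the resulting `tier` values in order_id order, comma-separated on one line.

base, 5, base, 14, base, base, base, base, 19, 22, 19, 14, 5

order_id=6: channel='phone' → outer ELSE → base
order_id=7: channel='app' → inner[amount < 311] → 5
order_id=8: channel='phone' → outer ELSE → base
order_id=9: channel='app' → inner[ELSE] → 14
order_id=10: channel='web' → outer ELSE → base
order_id=11: channel='web' → outer ELSE → base
order_id=12: channel='phone' → outer ELSE → base
order_id=13: channel='phone' → outer ELSE → base
order_id=14: channel='store' → inner[ELSE] → 19
order_id=15: channel='store' → inner[priority < 2] → 22
order_id=16: channel='store' → inner[ELSE] → 19
order_id=17: channel='store' → inner[priority < 3] → 14
order_id=18: channel='app' → inner[amount < 311] → 5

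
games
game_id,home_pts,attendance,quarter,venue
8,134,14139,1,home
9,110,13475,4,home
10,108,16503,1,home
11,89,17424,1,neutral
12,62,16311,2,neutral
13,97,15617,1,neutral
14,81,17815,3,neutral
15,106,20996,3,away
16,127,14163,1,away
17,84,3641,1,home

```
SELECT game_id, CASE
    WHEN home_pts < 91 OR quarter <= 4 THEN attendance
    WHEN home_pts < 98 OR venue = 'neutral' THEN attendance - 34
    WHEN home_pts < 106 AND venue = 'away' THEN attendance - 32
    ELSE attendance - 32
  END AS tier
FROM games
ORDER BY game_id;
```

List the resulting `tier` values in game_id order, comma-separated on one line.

14139, 13475, 16503, 17424, 16311, 15617, 17815, 20996, 14163, 3641

game_id=8: home_pts < 91 OR quarter <= 4 → 14139
game_id=9: home_pts < 91 OR quarter <= 4 → 13475
game_id=10: home_pts < 91 OR quarter <= 4 → 16503
game_id=11: home_pts < 91 OR quarter <= 4 → 17424
game_id=12: home_pts < 91 OR quarter <= 4 → 16311
game_id=13: home_pts < 91 OR quarter <= 4 → 15617
game_id=14: home_pts < 91 OR quarter <= 4 → 17815
game_id=15: home_pts < 91 OR quarter <= 4 → 20996
game_id=16: home_pts < 91 OR quarter <= 4 → 14163
game_id=17: home_pts < 91 OR quarter <= 4 → 3641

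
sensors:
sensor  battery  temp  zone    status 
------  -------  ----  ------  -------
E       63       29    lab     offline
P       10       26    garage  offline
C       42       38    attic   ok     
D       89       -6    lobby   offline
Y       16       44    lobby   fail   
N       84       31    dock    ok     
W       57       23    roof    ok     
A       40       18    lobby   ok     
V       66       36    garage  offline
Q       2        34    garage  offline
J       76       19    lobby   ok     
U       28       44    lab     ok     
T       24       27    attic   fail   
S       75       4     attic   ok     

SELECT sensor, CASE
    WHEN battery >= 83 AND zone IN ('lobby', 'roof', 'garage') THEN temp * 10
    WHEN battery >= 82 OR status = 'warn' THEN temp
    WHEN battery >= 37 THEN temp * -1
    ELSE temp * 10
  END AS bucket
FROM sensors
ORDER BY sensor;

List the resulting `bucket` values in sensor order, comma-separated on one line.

sensor=A: battery >= 37 → -18
sensor=C: battery >= 37 → -38
sensor=D: battery >= 83 AND zone IN ('lobby', 'roof', 'garage') → -60
sensor=E: battery >= 37 → -29
sensor=J: battery >= 37 → -19
sensor=N: battery >= 82 OR status = 'warn' → 31
sensor=P: ELSE → 260
sensor=Q: ELSE → 340
sensor=S: battery >= 37 → -4
sensor=T: ELSE → 270
sensor=U: ELSE → 440
sensor=V: battery >= 37 → -36
sensor=W: battery >= 37 → -23
sensor=Y: ELSE → 440

-18, -38, -60, -29, -19, 31, 260, 340, -4, 270, 440, -36, -23, 440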